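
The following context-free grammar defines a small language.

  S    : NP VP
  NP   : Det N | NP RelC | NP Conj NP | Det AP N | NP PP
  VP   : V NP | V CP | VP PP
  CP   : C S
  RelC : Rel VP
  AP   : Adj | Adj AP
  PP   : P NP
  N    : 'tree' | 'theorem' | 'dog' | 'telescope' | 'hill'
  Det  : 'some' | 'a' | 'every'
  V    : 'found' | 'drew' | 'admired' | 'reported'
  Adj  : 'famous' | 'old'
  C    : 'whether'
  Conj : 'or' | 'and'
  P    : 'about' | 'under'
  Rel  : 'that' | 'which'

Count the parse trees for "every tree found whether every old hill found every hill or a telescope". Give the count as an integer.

[S [NP [Det every] [N tree]] [VP [V found] [CP [C whether] [S [NP [Det every] [AP [Adj old]] [N hill]] [VP [V found] [NP [NP [Det every] [N hill]] [Conj or] [NP [Det a] [N telescope]]]]]]]]
No rule offers an alternative attachment or grouping for any span, so this is the only derivation.

1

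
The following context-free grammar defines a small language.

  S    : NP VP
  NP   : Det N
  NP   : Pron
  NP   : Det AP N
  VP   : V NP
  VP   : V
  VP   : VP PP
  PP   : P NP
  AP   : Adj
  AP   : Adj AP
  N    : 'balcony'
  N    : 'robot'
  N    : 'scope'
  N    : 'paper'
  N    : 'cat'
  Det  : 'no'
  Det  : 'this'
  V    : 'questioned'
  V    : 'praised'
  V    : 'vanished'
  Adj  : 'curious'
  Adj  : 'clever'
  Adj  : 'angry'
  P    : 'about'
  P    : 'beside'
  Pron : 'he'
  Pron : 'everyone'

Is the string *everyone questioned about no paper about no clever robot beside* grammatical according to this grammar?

Ungrammatical

For S → NP VP, the only prefix that parses as NP is 'everyone', but the remainder 'questioned about no paper about no clever robot beside' is not a VP under these rules.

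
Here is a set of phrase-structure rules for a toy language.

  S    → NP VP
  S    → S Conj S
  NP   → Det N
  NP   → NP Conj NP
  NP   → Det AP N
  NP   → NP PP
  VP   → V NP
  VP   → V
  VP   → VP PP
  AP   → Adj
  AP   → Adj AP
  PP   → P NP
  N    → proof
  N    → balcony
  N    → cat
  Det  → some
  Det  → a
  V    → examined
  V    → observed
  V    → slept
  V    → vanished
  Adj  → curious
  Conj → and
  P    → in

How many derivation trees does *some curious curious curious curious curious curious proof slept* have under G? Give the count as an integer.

1

[S [NP [Det some] [AP [Adj curious] [AP [Adj curious] [AP [Adj curious] [AP [Adj curious] [AP [Adj curious] [AP [Adj curious]]]]]]] [N proof]] [VP [V slept]]]
No rule offers an alternative attachment or grouping for any span, so this is the only derivation.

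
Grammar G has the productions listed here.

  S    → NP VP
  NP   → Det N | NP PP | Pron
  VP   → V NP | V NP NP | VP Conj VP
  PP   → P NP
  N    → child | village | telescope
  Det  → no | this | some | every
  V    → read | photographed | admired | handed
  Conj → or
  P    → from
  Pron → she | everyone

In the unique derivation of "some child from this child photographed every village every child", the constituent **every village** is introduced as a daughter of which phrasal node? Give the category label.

[S [NP [NP [Det some] [N child]] [PP [P from] [NP [Det this] [N child]]]] [VP [V photographed] [NP [Det every] [N village]] [NP [Det every] [N child]]]]
The span 'every village' is the NP node built by NP → Det N.
Its mother is the VP built by VP → V NP NP.

VP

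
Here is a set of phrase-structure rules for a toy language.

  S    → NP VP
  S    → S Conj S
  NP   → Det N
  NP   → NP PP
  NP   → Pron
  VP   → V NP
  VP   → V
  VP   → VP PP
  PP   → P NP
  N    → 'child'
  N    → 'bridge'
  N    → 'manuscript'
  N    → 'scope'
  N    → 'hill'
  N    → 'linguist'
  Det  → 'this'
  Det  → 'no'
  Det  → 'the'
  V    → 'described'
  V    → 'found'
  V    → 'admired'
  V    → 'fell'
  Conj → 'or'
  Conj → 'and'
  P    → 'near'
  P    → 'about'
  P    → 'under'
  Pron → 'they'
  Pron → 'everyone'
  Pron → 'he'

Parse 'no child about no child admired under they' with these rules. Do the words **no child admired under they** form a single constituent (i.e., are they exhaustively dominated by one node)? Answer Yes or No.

[S [NP [NP [Det no] [N child]] [PP [P about] [NP [Det no] [N child]]]] [VP [VP [V admired]] [PP [P under] [NP [Pron they]]]]]
The smallest constituent containing 'no child admired under they' is the S spanning 'no child about no child admired under they'; no single node in the tree dominates exactly the given words.

No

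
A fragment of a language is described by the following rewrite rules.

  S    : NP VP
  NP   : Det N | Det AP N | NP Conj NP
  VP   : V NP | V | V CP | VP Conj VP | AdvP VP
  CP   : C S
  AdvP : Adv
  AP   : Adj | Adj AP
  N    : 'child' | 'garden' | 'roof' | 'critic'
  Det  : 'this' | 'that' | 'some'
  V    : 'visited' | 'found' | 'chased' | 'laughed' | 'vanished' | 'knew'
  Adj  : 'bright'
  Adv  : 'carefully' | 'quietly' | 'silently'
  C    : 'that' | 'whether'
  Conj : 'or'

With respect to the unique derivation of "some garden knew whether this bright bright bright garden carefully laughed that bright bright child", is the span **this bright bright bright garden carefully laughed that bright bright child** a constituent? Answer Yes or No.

Yes

[S [NP [Det some] [N garden]] [VP [V knew] [CP [C whether] [S [NP [Det this] [AP [Adj bright] [AP [Adj bright] [AP [Adj bright]]]] [N garden]] [VP [AdvP [Adv carefully]] [VP [V laughed] [NP [Det that] [AP [Adj bright] [AP [Adj bright]]] [N child]]]]]]]]
The words 'this bright bright bright garden carefully laughed that bright bright child' are exhaustively dominated by a single S node (built by S → NP VP), so they form a constituent.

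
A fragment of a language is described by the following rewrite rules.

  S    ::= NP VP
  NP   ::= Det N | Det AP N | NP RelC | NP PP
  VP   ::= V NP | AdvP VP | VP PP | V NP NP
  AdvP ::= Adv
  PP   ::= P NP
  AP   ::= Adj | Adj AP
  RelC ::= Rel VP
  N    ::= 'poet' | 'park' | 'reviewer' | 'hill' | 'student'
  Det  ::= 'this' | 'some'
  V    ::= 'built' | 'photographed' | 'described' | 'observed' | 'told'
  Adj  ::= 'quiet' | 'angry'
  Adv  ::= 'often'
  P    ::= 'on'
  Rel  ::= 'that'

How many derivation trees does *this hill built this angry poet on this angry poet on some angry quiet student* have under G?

Two of the 5 distinct bracketings:
[S [NP [Det this] [N hill]] [VP [V built] [NP [NP [Det this] [AP [Adj angry]] [N poet]] [PP [P on] [NP [NP [Det this] [AP [Adj angry]] [N poet]] [PP [P on] [NP [Det some] [AP [Adj angry] [AP [Adj quiet]]] [N student]]]]]]]]
[S [NP [Det this] [N hill]] [VP [V built] [NP [NP [NP [Det this] [AP [Adj angry]] [N poet]] [PP [P on] [NP [Det this] [AP [Adj angry]] [N poet]]]] [PP [P on] [NP [Det some] [AP [Adj angry] [AP [Adj quiet]]] [N student]]]]]]
The trees differ in how a recursive rule is bracketed over the same span.

5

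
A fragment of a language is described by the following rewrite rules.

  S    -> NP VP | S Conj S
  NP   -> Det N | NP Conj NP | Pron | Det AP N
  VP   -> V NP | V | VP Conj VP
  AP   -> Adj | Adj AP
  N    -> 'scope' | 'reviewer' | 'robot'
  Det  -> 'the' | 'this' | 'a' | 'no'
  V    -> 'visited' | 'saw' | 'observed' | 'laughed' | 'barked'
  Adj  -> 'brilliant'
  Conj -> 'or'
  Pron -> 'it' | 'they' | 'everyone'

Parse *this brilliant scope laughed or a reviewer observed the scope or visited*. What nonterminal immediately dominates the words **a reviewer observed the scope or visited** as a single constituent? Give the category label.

[S [S [NP [Det this] [AP [Adj brilliant]] [N scope]] [VP [V laughed]]] [Conj or] [S [NP [Det a] [N reviewer]] [VP [VP [V observed] [NP [Det the] [N scope]]] [Conj or] [VP [V visited]]]]]
The span 'a reviewer observed the scope or visited' is the S node built by S → NP VP.

S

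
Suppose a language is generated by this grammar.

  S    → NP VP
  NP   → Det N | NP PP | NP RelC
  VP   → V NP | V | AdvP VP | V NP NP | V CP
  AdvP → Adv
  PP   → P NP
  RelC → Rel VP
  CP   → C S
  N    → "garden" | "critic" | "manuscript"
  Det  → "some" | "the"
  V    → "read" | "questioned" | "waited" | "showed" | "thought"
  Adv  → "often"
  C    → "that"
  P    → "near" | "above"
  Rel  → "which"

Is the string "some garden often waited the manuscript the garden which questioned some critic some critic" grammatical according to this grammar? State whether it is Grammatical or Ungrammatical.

S
  NP
    Det: some
    N: garden
  VP
    AdvP
      Adv: often
    VP
      V: waited
      NP
        Det: the
        N: manuscript
      NP
        NP
          Det: the
          N: garden
        RelC
          Rel: which
          VP
            V: questioned
            NP
              Det: some
              N: critic
            NP
              Det: some
              N: critic
Each bracket corresponds to one application of a listed rule, so the string is derivable from S.

Grammatical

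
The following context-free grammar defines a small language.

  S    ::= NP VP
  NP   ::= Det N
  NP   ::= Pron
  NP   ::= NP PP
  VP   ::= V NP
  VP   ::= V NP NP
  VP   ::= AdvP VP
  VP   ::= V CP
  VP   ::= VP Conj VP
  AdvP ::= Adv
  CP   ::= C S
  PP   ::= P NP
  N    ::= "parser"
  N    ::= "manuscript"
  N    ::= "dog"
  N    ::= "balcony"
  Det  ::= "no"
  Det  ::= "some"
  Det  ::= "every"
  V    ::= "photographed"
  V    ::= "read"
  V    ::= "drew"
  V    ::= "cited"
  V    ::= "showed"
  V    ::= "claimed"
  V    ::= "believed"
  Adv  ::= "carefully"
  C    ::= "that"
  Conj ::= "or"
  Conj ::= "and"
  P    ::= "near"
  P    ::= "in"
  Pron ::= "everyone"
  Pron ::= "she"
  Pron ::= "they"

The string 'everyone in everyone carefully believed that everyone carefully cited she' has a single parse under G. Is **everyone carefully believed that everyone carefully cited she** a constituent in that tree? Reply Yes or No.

No

[S [NP [NP [Pron everyone]] [PP [P in] [NP [Pron everyone]]]] [VP [AdvP [Adv carefully]] [VP [V believed] [CP [C that] [S [NP [Pron everyone]] [VP [AdvP [Adv carefully]] [VP [V cited] [NP [Pron she]]]]]]]]]
The smallest constituent containing 'everyone carefully believed that everyone carefully cited she' is the S spanning 'everyone in everyone carefully believed that everyone carefully cited she'; no single node in the tree dominates exactly the given words.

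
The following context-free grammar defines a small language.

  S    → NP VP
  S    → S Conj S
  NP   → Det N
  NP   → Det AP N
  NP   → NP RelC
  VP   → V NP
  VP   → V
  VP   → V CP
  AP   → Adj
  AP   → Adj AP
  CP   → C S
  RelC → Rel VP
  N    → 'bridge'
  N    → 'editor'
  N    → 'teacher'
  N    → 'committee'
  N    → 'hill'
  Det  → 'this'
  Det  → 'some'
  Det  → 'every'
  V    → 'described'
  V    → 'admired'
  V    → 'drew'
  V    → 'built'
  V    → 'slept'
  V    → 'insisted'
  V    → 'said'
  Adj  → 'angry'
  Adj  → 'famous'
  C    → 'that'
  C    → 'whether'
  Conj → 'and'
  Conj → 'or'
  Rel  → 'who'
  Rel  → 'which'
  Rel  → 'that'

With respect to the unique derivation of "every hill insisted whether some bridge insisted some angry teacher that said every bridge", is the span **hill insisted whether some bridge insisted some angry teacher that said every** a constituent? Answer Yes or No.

[S [NP [Det every] [N hill]] [VP [V insisted] [CP [C whether] [S [NP [Det some] [N bridge]] [VP [V insisted] [NP [NP [Det some] [AP [Adj angry]] [N teacher]] [RelC [Rel that] [VP [V said] [NP [Det every] [N bridge]]]]]]]]]]
The smallest constituent containing 'hill insisted whether some bridge insisted some angry teacher that said every' is the S spanning 'every hill insisted whether some bridge insisted some angry teacher that said every bridge'; no single node in the tree dominates exactly the given words.

No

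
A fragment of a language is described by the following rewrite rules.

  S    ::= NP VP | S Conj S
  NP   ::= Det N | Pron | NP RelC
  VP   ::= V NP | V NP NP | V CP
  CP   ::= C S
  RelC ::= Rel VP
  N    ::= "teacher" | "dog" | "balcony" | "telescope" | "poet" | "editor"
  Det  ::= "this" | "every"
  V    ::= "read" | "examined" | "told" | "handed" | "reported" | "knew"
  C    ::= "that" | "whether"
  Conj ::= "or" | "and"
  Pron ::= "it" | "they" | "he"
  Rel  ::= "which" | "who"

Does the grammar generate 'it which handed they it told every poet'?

Grammatical

[S [NP [NP [Pron it]] [RelC [Rel which] [VP [V handed] [NP [Pron they]] [NP [Pron it]]]]] [VP [V told] [NP [Det every] [N poet]]]]
The bracketing above is licensed at every node by one of the given productions, with S at the root.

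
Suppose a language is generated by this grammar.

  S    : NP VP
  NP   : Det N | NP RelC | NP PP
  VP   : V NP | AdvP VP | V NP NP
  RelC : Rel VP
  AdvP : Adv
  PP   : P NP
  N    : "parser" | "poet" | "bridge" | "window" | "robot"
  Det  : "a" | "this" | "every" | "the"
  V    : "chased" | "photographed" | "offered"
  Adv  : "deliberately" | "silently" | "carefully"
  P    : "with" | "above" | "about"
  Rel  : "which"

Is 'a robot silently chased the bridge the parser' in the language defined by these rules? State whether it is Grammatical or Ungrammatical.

S
  NP
    Det: a
    N: robot
  VP
    AdvP
      Adv: silently
    VP
      V: chased
      NP
        Det: the
        N: bridge
      NP
        Det: the
        N: parser
The bracketing above is licensed at every node by one of the given productions, with S at the root.

Grammatical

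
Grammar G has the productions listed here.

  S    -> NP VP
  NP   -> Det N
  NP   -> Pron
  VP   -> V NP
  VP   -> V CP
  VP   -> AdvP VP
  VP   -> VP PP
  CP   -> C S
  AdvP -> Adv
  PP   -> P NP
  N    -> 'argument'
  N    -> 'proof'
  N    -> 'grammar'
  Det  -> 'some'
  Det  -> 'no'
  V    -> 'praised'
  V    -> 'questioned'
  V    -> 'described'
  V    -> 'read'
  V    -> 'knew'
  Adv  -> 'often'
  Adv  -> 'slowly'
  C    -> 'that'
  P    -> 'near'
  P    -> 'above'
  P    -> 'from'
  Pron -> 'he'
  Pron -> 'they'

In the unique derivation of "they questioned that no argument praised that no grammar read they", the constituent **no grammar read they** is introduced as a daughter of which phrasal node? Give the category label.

CP

[S [NP [Pron they]] [VP [V questioned] [CP [C that] [S [NP [Det no] [N argument]] [VP [V praised] [CP [C that] [S [NP [Det no] [N grammar]] [VP [V read] [NP [Pron they]]]]]]]]]]
The span 'no grammar read they' is the S node built by S → NP VP.
Its mother is the CP built by CP → C S.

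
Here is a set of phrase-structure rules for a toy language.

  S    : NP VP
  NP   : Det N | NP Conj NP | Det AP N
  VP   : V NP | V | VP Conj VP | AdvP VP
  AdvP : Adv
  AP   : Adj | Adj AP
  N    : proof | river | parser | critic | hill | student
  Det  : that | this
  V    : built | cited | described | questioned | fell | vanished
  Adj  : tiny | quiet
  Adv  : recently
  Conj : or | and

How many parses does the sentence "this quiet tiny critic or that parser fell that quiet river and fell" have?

1

[S [NP [NP [Det this] [AP [Adj quiet] [AP [Adj tiny]]] [N critic]] [Conj or] [NP [Det that] [N parser]]] [VP [VP [V fell] [NP [Det that] [AP [Adj quiet]] [N river]]] [Conj and] [VP [V fell]]]]
No rule offers an alternative attachment or grouping for any span, so this is the only derivation.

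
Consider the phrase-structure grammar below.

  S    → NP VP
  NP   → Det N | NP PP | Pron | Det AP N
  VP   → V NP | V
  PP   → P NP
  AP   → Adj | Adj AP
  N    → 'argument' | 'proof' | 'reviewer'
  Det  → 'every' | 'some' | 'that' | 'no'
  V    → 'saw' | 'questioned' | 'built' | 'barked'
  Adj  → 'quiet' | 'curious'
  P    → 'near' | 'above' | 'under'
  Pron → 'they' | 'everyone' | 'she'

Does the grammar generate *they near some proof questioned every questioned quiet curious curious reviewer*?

A Det word can never sit immediately before a V word in any string this grammar generates, so the substring 'every questioned' rules out a derivation.

Ungrammatical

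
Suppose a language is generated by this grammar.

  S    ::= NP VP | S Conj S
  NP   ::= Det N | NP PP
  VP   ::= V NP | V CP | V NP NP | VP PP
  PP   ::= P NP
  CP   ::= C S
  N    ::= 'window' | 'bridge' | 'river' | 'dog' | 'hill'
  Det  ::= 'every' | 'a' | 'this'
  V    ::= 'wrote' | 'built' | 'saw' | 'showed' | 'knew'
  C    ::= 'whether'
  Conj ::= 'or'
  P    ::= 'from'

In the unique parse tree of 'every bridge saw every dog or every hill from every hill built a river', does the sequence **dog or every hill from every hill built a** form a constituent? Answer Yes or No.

[S [S [NP [Det every] [N bridge]] [VP [V saw] [NP [Det every] [N dog]]]] [Conj or] [S [NP [NP [Det every] [N hill]] [PP [P from] [NP [Det every] [N hill]]]] [VP [V built] [NP [Det a] [N river]]]]]
The smallest constituent containing 'dog or every hill from every hill built a' is the S spanning 'every bridge saw every dog or every hill from every hill built a river'; no single node in the tree dominates exactly the given words.

No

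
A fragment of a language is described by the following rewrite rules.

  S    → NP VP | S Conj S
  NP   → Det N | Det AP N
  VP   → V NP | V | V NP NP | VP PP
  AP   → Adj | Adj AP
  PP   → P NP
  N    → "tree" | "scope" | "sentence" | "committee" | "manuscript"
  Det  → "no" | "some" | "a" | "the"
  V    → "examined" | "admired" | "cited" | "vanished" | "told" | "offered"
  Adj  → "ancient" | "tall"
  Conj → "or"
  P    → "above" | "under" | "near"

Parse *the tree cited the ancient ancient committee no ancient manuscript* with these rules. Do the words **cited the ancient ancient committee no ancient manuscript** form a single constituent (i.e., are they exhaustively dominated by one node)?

Yes

[S [NP [Det the] [N tree]] [VP [V cited] [NP [Det the] [AP [Adj ancient] [AP [Adj ancient]]] [N committee]] [NP [Det no] [AP [Adj ancient]] [N manuscript]]]]
The words 'cited the ancient ancient committee no ancient manuscript' are exhaustively dominated by a single VP node (built by VP → V NP NP), so they form a constituent.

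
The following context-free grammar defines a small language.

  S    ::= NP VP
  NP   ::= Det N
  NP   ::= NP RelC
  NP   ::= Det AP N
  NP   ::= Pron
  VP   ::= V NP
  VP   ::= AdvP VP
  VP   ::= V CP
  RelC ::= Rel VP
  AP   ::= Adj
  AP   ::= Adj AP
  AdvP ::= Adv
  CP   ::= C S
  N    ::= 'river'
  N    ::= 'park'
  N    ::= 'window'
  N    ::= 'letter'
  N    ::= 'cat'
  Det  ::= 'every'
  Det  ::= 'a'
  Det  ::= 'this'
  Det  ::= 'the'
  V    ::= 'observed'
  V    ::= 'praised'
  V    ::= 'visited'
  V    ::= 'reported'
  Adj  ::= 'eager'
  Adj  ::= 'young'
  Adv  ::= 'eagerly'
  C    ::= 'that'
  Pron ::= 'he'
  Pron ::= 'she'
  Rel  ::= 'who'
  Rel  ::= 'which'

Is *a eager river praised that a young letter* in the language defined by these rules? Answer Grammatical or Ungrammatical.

For S → NP VP, the only prefix that parses as NP is 'a eager river', but the remainder 'praised that a young letter' is not a VP under these rules.

Ungrammatical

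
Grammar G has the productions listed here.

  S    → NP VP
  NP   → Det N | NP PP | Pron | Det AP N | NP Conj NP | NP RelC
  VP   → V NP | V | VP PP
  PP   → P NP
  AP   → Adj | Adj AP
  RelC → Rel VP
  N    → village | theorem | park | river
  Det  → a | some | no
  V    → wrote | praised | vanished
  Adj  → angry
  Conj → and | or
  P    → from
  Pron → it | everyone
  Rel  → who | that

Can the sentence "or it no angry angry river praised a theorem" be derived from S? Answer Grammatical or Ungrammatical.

Ungrammatical

A Pron word can never sit immediately before a Det word in any string this grammar generates, so the substring 'it no' rules out a derivation.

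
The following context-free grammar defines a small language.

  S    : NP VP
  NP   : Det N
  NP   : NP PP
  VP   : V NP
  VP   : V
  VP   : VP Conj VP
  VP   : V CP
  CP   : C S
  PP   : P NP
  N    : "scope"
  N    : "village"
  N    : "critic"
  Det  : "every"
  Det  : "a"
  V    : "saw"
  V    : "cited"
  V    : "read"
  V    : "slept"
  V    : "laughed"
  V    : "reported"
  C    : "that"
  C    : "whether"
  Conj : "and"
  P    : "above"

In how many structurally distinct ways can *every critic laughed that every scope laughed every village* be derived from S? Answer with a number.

1

[S [NP [Det every] [N critic]] [VP [V laughed] [CP [C that] [S [NP [Det every] [N scope]] [VP [V laughed] [NP [Det every] [N village]]]]]]]
No rule offers an alternative attachment or grouping for any span, so this is the only derivation.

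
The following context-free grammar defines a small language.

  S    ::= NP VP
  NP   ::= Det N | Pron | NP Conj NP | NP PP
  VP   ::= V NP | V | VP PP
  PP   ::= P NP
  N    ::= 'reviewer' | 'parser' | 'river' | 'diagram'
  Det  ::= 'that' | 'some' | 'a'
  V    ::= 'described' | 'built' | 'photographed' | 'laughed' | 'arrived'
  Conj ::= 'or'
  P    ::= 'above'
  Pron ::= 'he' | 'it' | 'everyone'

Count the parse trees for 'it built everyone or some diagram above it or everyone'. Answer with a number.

Two of the 6 distinct bracketings:
[S [NP [Pron it]] [VP [V built] [NP [NP [Pron everyone]] [Conj or] [NP [NP [NP [Det some] [N diagram]] [PP [P above] [NP [Pron it]]]] [Conj or] [NP [Pron everyone]]]]]]
[S [NP [Pron it]] [VP [V built] [NP [NP [Pron everyone]] [Conj or] [NP [NP [Det some] [N diagram]] [PP [P above] [NP [NP [Pron it]] [Conj or] [NP [Pron everyone]]]]]]]]
The trees differ in how a recursive rule is bracketed over the same span.

6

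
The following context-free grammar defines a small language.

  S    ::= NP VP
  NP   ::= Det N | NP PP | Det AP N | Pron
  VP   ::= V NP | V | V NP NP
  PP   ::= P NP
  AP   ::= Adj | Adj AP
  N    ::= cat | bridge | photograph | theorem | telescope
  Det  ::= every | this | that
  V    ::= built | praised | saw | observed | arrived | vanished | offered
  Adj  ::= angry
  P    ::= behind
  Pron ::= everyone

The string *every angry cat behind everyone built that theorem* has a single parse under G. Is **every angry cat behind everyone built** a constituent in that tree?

No

[S [NP [NP [Det every] [AP [Adj angry]] [N cat]] [PP [P behind] [NP [Pron everyone]]]] [VP [V built] [NP [Det that] [N theorem]]]]
The smallest constituent containing 'every angry cat behind everyone built' is the S spanning 'every angry cat behind everyone built that theorem'; no single node in the tree dominates exactly the given words.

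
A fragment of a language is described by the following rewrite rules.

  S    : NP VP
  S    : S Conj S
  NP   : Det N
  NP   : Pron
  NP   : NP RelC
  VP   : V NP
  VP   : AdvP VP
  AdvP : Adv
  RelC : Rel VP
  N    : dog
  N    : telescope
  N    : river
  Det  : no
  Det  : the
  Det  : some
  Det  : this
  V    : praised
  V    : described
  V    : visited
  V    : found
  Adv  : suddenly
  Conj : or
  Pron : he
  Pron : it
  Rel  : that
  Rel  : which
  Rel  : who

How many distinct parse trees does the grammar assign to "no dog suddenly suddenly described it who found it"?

1

[S [NP [Det no] [N dog]] [VP [AdvP [Adv suddenly]] [VP [AdvP [Adv suddenly]] [VP [V described] [NP [NP [Pron it]] [RelC [Rel who] [VP [V found] [NP [Pron it]]]]]]]]]
No rule offers an alternative attachment or grouping for any span, so this is the only derivation.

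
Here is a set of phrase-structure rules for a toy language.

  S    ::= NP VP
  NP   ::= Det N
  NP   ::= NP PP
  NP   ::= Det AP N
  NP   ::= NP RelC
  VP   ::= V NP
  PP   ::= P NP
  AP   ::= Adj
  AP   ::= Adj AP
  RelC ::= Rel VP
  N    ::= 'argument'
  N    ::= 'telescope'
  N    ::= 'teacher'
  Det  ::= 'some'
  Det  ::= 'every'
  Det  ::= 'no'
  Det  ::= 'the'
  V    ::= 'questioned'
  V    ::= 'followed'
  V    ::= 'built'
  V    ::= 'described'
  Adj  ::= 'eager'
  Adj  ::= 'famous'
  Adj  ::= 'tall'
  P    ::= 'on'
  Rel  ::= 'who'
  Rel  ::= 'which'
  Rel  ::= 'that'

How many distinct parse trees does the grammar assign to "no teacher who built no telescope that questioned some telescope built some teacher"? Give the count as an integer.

The two bracketings:
[S [NP [NP [Det no] [N teacher]] [RelC [Rel who] [VP [V built] [NP [NP [Det no] [N telescope]] [RelC [Rel that] [VP [V questioned] [NP [Det some] [N telescope]]]]]]]] [VP [V built] [NP [Det some] [N teacher]]]]
[S [NP [NP [NP [Det no] [N teacher]] [RelC [Rel who] [VP [V built] [NP [Det no] [N telescope]]]]] [RelC [Rel that] [VP [V questioned] [NP [Det some] [N telescope]]]]] [VP [V built] [NP [Det some] [N teacher]]]]
The trees differ in how a recursive rule is bracketed over the same span.

2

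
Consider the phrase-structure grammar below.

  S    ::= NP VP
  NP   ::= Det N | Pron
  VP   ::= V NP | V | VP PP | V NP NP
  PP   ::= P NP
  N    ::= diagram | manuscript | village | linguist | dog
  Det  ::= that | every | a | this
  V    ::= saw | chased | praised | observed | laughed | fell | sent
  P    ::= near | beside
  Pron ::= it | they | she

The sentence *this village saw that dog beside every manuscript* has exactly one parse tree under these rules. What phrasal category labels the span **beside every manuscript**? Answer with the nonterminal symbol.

S
  NP
    Det: this
    N: village
  VP
    VP
      V: saw
      NP
        Det: that
        N: dog
    PP
      P: beside
      NP
        Det: every
        N: manuscript
The span 'beside every manuscript' is the PP node built by PP → P NP.

PP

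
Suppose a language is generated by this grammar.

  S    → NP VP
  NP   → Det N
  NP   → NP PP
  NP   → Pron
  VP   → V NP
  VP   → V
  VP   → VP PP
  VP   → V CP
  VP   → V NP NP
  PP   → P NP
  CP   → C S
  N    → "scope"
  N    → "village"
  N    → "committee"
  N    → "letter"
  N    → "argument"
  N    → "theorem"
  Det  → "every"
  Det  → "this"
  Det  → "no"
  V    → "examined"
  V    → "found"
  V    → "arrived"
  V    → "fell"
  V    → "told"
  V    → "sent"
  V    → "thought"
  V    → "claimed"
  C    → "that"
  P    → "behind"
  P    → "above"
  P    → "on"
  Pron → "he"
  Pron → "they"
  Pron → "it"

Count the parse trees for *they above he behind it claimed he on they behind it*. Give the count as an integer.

10

Two of the 10 distinct bracketings:
[S [NP [NP [Pron they]] [PP [P above] [NP [NP [Pron he]] [PP [P behind] [NP [Pron it]]]]]] [VP [V claimed] [NP [NP [Pron he]] [PP [P on] [NP [NP [Pron they]] [PP [P behind] [NP [Pron it]]]]]]]]
[S [NP [NP [Pron they]] [PP [P above] [NP [NP [Pron he]] [PP [P behind] [NP [Pron it]]]]]] [VP [V claimed] [NP [NP [NP [Pron he]] [PP [P on] [NP [Pron they]]]] [PP [P behind] [NP [Pron it]]]]]]
The trees differ in how a recursive rule is bracketed over the same span.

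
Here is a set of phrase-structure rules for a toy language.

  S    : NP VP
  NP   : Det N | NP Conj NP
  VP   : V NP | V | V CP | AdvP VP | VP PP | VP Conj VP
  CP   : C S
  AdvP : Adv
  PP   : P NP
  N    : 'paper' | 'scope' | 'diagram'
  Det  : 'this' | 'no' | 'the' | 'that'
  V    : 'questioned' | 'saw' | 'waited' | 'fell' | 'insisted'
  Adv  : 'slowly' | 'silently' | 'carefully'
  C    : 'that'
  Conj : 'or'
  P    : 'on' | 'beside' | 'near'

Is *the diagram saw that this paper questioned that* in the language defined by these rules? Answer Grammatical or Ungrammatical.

Ungrammatical

For S → NP VP, the only prefix that parses as NP is 'the diagram', but the remainder 'saw that this paper questioned that' is not a VP under these rules.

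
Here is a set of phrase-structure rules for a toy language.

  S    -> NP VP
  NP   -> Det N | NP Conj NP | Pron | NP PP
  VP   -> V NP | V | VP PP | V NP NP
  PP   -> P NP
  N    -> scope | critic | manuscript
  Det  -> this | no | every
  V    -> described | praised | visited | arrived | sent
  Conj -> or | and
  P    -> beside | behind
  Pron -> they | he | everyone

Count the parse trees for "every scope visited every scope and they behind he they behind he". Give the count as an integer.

4

Two of the 4 distinct bracketings:
[S [NP [Det every] [N scope]] [VP [VP [V visited] [NP [NP [Det every] [N scope]] [Conj and] [NP [NP [Pron they]] [PP [P behind] [NP [Pron he]]]]] [NP [Pron they]]] [PP [P behind] [NP [Pron he]]]]]
[S [NP [Det every] [N scope]] [VP [VP [V visited] [NP [NP [NP [Det every] [N scope]] [Conj and] [NP [Pron they]]] [PP [P behind] [NP [Pron he]]]] [NP [Pron they]]] [PP [P behind] [NP [Pron he]]]]]
The trees differ in how a recursive rule is bracketed over the same span.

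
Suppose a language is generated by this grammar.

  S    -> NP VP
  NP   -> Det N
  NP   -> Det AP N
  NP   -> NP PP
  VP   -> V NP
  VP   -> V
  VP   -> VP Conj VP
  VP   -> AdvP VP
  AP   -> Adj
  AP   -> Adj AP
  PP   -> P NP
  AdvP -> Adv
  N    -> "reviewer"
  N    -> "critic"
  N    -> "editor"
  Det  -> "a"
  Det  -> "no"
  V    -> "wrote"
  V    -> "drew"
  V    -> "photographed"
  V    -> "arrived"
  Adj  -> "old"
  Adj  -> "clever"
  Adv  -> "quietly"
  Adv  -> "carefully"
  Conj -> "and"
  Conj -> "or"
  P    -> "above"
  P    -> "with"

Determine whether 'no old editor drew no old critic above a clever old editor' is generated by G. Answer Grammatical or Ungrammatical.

Grammatical

[S [NP [Det no] [AP [Adj old]] [N editor]] [VP [V drew] [NP [NP [Det no] [AP [Adj old]] [N critic]] [PP [P above] [NP [Det a] [AP [Adj clever] [AP [Adj old]]] [N editor]]]]]]
Every word is introduced by a lexical rule and the phrasal rules combine the resulting categories into a single S.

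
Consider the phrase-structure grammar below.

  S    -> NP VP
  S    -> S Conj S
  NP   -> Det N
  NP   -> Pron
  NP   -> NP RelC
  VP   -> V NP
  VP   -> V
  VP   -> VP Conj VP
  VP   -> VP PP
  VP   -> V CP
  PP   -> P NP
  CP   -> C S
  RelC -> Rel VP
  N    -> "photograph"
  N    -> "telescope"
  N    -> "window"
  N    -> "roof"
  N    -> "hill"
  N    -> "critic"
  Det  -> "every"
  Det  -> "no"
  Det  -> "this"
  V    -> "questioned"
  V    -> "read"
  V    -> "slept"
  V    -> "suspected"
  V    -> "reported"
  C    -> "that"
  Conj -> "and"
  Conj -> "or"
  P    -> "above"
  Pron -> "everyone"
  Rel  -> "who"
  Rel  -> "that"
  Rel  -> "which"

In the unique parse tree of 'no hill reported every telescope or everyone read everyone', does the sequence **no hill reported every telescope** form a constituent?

Yes

[S [S [NP [Det no] [N hill]] [VP [V reported] [NP [Det every] [N telescope]]]] [Conj or] [S [NP [Pron everyone]] [VP [V read] [NP [Pron everyone]]]]]
The words 'no hill reported every telescope' are exhaustively dominated by a single S node (built by S → NP VP), so they form a constituent.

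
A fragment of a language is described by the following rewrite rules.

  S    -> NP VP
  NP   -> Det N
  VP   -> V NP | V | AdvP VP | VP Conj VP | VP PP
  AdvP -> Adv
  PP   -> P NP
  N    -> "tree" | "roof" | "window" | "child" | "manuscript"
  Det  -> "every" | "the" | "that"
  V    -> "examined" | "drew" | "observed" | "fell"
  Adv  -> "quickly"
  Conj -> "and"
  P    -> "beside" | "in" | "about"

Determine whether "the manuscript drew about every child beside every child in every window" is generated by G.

Grammatical

S
  NP
    Det: the
    N: manuscript
  VP
    VP
      VP
        VP
          V: drew
        PP
          P: about
          NP
            Det: every
            N: child
      PP
        P: beside
        NP
          Det: every
          N: child
    PP
      P: in
      NP
        Det: every
        N: window
Every word is introduced by a lexical rule and the phrasal rules combine the resulting categories into a single S.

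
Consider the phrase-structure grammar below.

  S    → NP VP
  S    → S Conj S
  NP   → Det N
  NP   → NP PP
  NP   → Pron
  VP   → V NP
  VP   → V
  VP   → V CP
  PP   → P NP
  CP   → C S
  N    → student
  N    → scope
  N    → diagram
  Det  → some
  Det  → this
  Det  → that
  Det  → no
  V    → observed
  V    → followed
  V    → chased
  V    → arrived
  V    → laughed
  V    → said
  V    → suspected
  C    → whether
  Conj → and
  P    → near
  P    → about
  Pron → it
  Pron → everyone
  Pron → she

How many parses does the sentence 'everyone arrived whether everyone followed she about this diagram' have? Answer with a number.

1

[S [NP [Pron everyone]] [VP [V arrived] [CP [C whether] [S [NP [Pron everyone]] [VP [V followed] [NP [NP [Pron she]] [PP [P about] [NP [Det this] [N diagram]]]]]]]]]
No rule offers an alternative attachment or grouping for any span, so this is the only derivation.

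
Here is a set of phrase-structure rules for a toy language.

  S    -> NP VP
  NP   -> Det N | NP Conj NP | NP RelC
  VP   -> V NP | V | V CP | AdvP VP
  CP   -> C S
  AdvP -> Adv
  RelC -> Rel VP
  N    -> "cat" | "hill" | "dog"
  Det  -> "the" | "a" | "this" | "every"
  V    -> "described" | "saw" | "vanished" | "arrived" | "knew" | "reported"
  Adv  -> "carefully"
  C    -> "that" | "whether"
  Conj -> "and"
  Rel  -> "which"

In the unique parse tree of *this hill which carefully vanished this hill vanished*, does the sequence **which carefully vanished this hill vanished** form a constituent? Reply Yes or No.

No

[S [NP [NP [Det this] [N hill]] [RelC [Rel which] [VP [AdvP [Adv carefully]] [VP [V vanished] [NP [Det this] [N hill]]]]]] [VP [V vanished]]]
The smallest constituent containing 'which carefully vanished this hill vanished' is the S spanning 'this hill which carefully vanished this hill vanished'; no single node in the tree dominates exactly the given words.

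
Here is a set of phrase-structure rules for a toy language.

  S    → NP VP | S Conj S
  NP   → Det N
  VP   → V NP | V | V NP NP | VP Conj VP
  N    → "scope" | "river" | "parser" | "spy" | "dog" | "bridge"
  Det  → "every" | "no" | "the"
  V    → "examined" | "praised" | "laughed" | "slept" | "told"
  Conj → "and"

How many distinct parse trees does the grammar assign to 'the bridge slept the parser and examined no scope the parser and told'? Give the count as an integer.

2

The two bracketings:
[S [NP [Det the] [N bridge]] [VP [VP [V slept] [NP [Det the] [N parser]]] [Conj and] [VP [VP [V examined] [NP [Det no] [N scope]] [NP [Det the] [N parser]]] [Conj and] [VP [V told]]]]]
[S [NP [Det the] [N bridge]] [VP [VP [VP [V slept] [NP [Det the] [N parser]]] [Conj and] [VP [V examined] [NP [Det no] [N scope]] [NP [Det the] [N parser]]]] [Conj and] [VP [V told]]]]
The trees differ in how a recursive rule is bracketed over the same span.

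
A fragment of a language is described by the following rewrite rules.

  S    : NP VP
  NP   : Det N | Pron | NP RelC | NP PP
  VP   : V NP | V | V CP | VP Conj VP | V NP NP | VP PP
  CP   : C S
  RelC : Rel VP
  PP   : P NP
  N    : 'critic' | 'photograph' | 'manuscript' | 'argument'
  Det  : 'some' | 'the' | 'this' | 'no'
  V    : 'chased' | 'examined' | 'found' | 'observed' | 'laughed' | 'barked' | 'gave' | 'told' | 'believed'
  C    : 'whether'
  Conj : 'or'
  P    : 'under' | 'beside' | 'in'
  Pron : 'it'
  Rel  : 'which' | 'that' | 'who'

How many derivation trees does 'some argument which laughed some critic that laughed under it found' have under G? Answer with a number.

6

Two of the 6 distinct bracketings:
[S [NP [NP [Det some] [N argument]] [RelC [Rel which] [VP [V laughed] [NP [NP [Det some] [N critic]] [RelC [Rel that] [VP [VP [V laughed]] [PP [P under] [NP [Pron it]]]]]]]]] [VP [V found]]]
[S [NP [NP [Det some] [N argument]] [RelC [Rel which] [VP [V laughed] [NP [NP [NP [Det some] [N critic]] [RelC [Rel that] [VP [V laughed]]]] [PP [P under] [NP [Pron it]]]]]]] [VP [V found]]]
The difference turns on whether NP → NP PP is used at the relevant span, versus an alternative expansion of NP.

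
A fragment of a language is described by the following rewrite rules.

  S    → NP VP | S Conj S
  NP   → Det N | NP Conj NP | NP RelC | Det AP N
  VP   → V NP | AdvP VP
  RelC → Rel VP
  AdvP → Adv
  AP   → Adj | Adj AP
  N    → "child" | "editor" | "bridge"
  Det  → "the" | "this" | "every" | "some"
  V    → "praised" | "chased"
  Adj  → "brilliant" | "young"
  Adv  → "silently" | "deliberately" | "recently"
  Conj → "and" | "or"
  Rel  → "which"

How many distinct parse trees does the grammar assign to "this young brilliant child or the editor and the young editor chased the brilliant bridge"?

The two bracketings:
[S [NP [NP [Det this] [AP [Adj young] [AP [Adj brilliant]]] [N child]] [Conj or] [NP [NP [Det the] [N editor]] [Conj and] [NP [Det the] [AP [Adj young]] [N editor]]]] [VP [V chased] [NP [Det the] [AP [Adj brilliant]] [N bridge]]]]
[S [NP [NP [NP [Det this] [AP [Adj young] [AP [Adj brilliant]]] [N child]] [Conj or] [NP [Det the] [N editor]]] [Conj and] [NP [Det the] [AP [Adj young]] [N editor]]] [VP [V chased] [NP [Det the] [AP [Adj brilliant]] [N bridge]]]]
The trees differ in how a recursive rule is bracketed over the same span.

2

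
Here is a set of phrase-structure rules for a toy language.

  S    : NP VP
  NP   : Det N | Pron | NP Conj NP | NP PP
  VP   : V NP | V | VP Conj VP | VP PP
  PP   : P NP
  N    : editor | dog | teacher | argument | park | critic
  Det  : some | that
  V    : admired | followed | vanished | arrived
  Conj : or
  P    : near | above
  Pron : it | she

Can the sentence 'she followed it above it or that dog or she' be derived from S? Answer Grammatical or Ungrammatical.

S
  NP
    Pron: she
  VP
    V: followed
    NP
      NP
        NP
          Pron: it
        PP
          P: above
          NP
            Pron: it
      Conj: or
      NP
        NP
          Det: that
          N: dog
        Conj: or
        NP
          Pron: she
Every word is introduced by a lexical rule and the phrasal rules combine the resulting categories into a single S.

Grammatical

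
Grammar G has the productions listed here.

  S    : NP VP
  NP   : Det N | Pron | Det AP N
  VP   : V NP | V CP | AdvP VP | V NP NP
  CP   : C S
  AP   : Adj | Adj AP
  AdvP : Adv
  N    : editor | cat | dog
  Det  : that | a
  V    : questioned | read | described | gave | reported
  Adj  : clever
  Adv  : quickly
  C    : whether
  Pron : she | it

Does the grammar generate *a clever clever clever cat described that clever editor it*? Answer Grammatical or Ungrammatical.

[S [NP [Det a] [AP [Adj clever] [AP [Adj clever] [AP [Adj clever]]]] [N cat]] [VP [V described] [NP [Det that] [AP [Adj clever]] [N editor]] [NP [Pron it]]]]
Every word is introduced by a lexical rule and the phrasal rules combine the resulting categories into a single S.

Grammatical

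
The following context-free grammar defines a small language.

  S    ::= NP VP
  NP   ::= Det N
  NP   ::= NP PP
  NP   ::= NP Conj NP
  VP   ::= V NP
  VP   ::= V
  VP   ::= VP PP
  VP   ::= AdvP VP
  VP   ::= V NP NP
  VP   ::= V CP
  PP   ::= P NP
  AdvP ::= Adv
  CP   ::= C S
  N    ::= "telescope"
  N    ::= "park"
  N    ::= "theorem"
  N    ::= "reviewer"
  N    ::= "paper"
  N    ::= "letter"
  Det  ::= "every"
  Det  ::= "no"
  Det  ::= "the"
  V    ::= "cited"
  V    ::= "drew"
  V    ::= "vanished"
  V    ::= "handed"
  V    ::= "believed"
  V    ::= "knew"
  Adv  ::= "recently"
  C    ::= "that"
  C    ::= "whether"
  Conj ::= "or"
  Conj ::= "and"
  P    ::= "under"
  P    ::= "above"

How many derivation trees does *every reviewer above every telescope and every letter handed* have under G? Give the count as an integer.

The two bracketings:
[S [NP [NP [Det every] [N reviewer]] [PP [P above] [NP [NP [Det every] [N telescope]] [Conj and] [NP [Det every] [N letter]]]]] [VP [V handed]]]
[S [NP [NP [NP [Det every] [N reviewer]] [PP [P above] [NP [Det every] [N telescope]]]] [Conj and] [NP [Det every] [N letter]]] [VP [V handed]]]
The trees differ in how a recursive rule is bracketed over the same span.

2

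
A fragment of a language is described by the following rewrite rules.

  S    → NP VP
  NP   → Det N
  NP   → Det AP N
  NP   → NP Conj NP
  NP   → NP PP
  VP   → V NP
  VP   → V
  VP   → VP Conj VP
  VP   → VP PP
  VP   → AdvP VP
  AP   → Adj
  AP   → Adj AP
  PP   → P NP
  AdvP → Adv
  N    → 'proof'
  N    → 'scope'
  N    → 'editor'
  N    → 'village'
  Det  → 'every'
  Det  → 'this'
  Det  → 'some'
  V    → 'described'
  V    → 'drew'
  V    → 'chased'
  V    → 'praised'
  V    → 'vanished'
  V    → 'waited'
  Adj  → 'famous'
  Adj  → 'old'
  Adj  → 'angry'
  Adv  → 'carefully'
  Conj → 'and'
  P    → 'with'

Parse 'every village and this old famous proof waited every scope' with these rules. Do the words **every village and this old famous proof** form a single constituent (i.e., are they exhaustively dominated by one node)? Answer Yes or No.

Yes

[S [NP [NP [Det every] [N village]] [Conj and] [NP [Det this] [AP [Adj old] [AP [Adj famous]]] [N proof]]] [VP [V waited] [NP [Det every] [N scope]]]]
The words 'every village and this old famous proof' are exhaustively dominated by a single NP node (built by NP → NP Conj NP), so they form a constituent.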